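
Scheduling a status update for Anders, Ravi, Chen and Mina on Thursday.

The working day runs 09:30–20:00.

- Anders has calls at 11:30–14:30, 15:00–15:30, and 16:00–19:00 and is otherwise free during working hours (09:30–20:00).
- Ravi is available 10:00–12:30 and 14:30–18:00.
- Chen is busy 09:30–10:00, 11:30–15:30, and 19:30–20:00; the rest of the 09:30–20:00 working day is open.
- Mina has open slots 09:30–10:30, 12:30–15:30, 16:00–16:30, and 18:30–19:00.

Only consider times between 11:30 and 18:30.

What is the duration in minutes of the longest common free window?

Anders free within 09:30–20:00: 09:30–11:30, 14:30–15:00, 15:30–16:00, 19:00–20:00.
Chen free within 09:30–20:00: 10:00–11:30, 15:30–19:30.
Anders ∩ Ravi: 10:00–11:30, 14:30–15:00, 15:30–16:00.
Anders ∩ Ravi ∩ Chen: 10:00–11:30, 15:30–16:00.
Anders ∩ Ravi ∩ Chen ∩ Mina: 10:00–10:30.
Restricted to 11:30–18:30: (none).
No common window.

0 minutes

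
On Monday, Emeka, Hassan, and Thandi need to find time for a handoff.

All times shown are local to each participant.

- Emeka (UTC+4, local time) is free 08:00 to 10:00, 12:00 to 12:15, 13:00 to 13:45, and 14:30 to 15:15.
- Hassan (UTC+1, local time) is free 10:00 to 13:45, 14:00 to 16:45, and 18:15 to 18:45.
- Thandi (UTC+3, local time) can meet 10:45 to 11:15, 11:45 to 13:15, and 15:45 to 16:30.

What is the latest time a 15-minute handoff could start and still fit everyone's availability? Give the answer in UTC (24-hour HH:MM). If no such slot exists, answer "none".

09:30

Emeka → UTC: 04:00–06:00, 08:00–08:15, 09:00–09:45, 10:30–11:15.
Hassan → UTC: 09:00–12:45, 13:00–15:45, 17:15–17:45.
Thandi → UTC: 07:45–08:15, 08:45–10:15, 12:45–13:30.
Emeka ∩ Hassan: 09:00–09:45, 10:30–11:15.
Emeka ∩ Hassan ∩ Thandi: 09:00–09:45.
Windows ≥ 15 min: 09:00–09:45.
Latest start in the last window 09:00–09:45 is 09:45 − 15 min = 09:30.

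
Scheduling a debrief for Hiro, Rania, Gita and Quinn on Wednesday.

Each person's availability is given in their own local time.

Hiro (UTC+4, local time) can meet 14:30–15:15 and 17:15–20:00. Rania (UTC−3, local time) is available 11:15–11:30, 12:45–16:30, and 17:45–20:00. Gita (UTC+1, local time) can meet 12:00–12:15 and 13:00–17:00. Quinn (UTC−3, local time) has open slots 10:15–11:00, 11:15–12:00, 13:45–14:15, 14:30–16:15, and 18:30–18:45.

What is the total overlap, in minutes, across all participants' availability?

Hiro → UTC: 10:30–11:15, 13:15–16:00.
Rania → UTC: 14:15–14:30, 15:45–19:30, 20:45–23:00.
Gita → UTC: 11:00–11:15, 12:00–16:00.
Quinn → UTC: 13:15–14:00, 14:15–15:00, 16:45–17:15, 17:30–19:15, 21:30–21:45.
Hiro ∩ Rania: 14:15–14:30, 15:45–16:00.
Hiro ∩ Rania ∩ Gita: 14:15–14:30, 15:45–16:00.
Hiro ∩ Rania ∩ Gita ∩ Quinn: 14:15–14:30.
Total common minutes: 15.

15 minutes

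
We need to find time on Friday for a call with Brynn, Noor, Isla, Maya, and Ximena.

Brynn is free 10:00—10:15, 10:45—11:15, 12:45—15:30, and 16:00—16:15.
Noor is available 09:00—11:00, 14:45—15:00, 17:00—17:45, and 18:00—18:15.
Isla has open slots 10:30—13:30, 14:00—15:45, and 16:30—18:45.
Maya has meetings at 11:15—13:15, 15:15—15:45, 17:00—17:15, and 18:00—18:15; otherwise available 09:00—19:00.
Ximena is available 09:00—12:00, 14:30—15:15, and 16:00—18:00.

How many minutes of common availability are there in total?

30 minutes

Maya free within 09:00–19:00: 09:00–11:15, 13:15–15:15, 15:45–17:00, 17:15–18:00, 18:15–19:00.
Brynn ∩ Noor: 10:00–10:15, 10:45–11:00, 14:45–15:00.
Brynn ∩ Noor ∩ Isla: 10:45–11:00, 14:45–15:00.
Brynn ∩ Noor ∩ Isla ∩ Maya: 10:45–11:00, 14:45–15:00.
Brynn ∩ Noor ∩ Isla ∩ Maya ∩ Ximena: 10:45–11:00, 14:45–15:00.
Total common minutes: 15 + 15 = 30.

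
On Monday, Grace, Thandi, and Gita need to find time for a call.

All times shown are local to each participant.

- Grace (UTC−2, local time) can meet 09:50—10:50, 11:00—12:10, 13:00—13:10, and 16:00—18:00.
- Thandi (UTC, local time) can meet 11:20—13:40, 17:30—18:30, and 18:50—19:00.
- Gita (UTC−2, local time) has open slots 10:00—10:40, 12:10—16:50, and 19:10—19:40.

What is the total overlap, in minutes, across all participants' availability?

Grace → UTC: 11:50–12:50, 13:00–14:10, 15:00–15:10, 18:00–20:00.
Thandi → UTC: 11:20–13:40, 17:30–18:30, 18:50–19:00.
Gita → UTC: 12:00–12:40, 14:10–18:50, 21:10–21:40.
Grace ∩ Thandi: 11:50–12:50, 13:00–13:40, 18:00–18:30, 18:50–19:00.
Grace ∩ Thandi ∩ Gita: 12:00–12:40, 18:00–18:30.
Total common minutes: 40 + 30 = 70.

70 minutes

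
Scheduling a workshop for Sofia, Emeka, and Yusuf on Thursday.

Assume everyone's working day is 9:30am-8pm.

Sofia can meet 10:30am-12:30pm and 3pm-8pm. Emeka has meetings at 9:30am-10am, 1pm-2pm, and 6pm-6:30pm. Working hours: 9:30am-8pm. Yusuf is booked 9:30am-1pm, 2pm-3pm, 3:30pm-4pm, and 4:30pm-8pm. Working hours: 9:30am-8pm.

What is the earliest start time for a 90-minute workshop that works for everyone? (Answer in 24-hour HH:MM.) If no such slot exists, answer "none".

none

Emeka free within 09:30–20:00: 10:00–13:00, 14:00–18:00, 18:30–20:00.
Yusuf free within 09:30–20:00: 13:00–14:00, 15:00–15:30, 16:00–16:30.
Sofia ∩ Emeka: 10:30–12:30, 15:00–18:00, 18:30–20:00.
Sofia ∩ Emeka ∩ Yusuf: 15:00–15:30, 16:00–16:30.
Windows ≥ 90 min: (none).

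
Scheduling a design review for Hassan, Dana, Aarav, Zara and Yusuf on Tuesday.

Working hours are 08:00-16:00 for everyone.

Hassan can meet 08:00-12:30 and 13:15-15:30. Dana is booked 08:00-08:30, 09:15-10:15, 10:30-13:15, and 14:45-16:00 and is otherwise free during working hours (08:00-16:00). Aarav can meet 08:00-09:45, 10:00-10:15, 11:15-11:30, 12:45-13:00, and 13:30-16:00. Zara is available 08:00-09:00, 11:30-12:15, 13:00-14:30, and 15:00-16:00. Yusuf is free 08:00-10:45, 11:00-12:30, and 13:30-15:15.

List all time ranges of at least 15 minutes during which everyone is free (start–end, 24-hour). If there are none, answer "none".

08:30–09:00, 13:30–14:30

Dana free within 08:00–16:00: 08:30–09:15, 10:15–10:30, 13:15–14:45.
Hassan ∩ Dana: 08:30–09:15, 10:15–10:30, 13:15–14:45.
Hassan ∩ Dana ∩ Aarav: 08:30–09:15, 13:30–14:45.
Hassan ∩ Dana ∩ Aarav ∩ Zara: 08:30–09:00, 13:30–14:30.
Hassan ∩ Dana ∩ Aarav ∩ Zara ∩ Yusuf: 08:30–09:00, 13:30–14:30.
Windows ≥ 15 min: 08:30–09:00, 13:30–14:30.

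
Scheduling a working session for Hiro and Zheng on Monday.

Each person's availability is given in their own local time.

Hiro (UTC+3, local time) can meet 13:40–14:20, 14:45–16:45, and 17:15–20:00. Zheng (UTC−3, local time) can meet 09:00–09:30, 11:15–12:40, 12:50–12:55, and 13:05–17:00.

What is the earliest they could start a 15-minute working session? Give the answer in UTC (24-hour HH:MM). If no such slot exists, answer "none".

Hiro → UTC: 10:40–11:20, 11:45–13:45, 14:15–17:00.
Zheng → UTC: 12:00–12:30, 14:15–15:40, 15:50–15:55, 16:05–20:00.
Hiro ∩ Zheng: 12:00–12:30, 14:15–15:40, 15:50–15:55, 16:05–17:00.
Windows ≥ 15 min: 12:00–12:30, 14:15–15:40, 16:05–17:00.
Earliest such window starts at 12:00.

12:00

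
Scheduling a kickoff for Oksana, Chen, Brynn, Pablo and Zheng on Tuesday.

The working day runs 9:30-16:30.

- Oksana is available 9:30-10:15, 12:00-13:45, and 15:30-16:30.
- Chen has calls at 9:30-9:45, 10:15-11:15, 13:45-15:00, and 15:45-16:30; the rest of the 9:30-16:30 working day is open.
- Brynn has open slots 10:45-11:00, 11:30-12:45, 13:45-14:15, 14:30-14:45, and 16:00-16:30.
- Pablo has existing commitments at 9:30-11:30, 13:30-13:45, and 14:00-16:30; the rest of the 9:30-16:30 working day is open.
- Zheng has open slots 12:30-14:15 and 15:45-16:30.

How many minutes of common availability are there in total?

15 minutes

Chen free within 09:30–16:30: 09:45–10:15, 11:15–13:45, 15:00–15:45.
Pablo free within 09:30–16:30: 11:30–13:30, 13:45–14:00.
Oksana ∩ Chen: 09:45–10:15, 12:00–13:45, 15:30–15:45.
Oksana ∩ Chen ∩ Brynn: 12:00–12:45.
Oksana ∩ Chen ∩ Brynn ∩ Pablo: 12:00–12:45.
Oksana ∩ Chen ∩ Brynn ∩ Pablo ∩ Zheng: 12:30–12:45.
Total common minutes: 15.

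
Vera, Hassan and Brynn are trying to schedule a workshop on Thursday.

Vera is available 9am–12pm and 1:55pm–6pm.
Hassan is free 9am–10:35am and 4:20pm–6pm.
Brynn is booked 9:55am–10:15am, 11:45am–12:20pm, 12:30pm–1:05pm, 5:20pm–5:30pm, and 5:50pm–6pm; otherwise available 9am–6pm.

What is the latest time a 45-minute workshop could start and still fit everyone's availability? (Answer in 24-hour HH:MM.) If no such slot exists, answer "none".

Brynn free within 09:00–18:00: 09:00–09:55, 10:15–11:45, 12:20–12:30, 13:05–17:20, 17:30–17:50.
Vera ∩ Hassan: 09:00–10:35, 16:20–18:00.
Vera ∩ Hassan ∩ Brynn: 09:00–09:55, 10:15–10:35, 16:20–17:20, 17:30–17:50.
Windows ≥ 45 min: 09:00–09:55, 16:20–17:20.
Latest start in the last window 16:20–17:20 is 17:20 − 45 min = 16:35.

16:35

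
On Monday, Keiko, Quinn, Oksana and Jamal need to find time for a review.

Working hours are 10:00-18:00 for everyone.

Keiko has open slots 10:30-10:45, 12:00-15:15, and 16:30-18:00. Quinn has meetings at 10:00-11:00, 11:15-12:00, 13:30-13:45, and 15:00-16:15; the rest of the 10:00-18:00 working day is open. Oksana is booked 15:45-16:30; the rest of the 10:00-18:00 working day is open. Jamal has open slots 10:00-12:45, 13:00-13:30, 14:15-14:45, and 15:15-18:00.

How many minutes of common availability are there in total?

195 minutes

Quinn free within 10:00–18:00: 11:00–11:15, 12:00–13:30, 13:45–15:00, 16:15–18:00.
Oksana free within 10:00–18:00: 10:00–15:45, 16:30–18:00.
Keiko ∩ Quinn: 12:00–13:30, 13:45–15:00, 16:30–18:00.
Keiko ∩ Quinn ∩ Oksana: 12:00–13:30, 13:45–15:00, 16:30–18:00.
Keiko ∩ Quinn ∩ Oksana ∩ Jamal: 12:00–12:45, 13:00–13:30, 14:15–14:45, 16:30–18:00.
Total common minutes: 45 + 30 + 30 + 90 = 195.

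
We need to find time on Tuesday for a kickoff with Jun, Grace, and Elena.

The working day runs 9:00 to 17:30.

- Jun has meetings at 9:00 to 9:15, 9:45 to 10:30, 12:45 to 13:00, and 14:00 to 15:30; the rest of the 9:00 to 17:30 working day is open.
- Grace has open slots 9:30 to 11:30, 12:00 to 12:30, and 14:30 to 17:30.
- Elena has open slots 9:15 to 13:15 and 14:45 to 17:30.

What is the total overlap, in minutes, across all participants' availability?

Jun free within 09:00–17:30: 09:15–09:45, 10:30–12:45, 13:00–14:00, 15:30–17:30.
Jun ∩ Grace: 09:30–09:45, 10:30–11:30, 12:00–12:30, 15:30–17:30.
Jun ∩ Grace ∩ Elena: 09:30–09:45, 10:30–11:30, 12:00–12:30, 15:30–17:30.
Total common minutes: 15 + 60 + 30 + 120 = 225.

225 minutes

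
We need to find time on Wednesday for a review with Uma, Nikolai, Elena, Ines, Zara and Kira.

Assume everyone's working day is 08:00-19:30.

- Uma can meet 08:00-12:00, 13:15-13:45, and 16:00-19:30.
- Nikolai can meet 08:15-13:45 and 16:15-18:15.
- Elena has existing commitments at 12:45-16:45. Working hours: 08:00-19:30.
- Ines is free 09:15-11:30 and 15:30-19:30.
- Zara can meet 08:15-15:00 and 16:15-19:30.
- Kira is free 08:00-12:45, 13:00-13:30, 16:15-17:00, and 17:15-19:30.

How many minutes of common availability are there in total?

210 minutes

Elena free within 08:00–19:30: 08:00–12:45, 16:45–19:30.
Uma ∩ Nikolai: 08:15–12:00, 13:15–13:45, 16:15–18:15.
Uma ∩ Nikolai ∩ Elena: 08:15–12:00, 16:45–18:15.
Uma ∩ Nikolai ∩ Elena ∩ Ines: 09:15–11:30, 16:45–18:15.
Uma ∩ Nikolai ∩ Elena ∩ Ines ∩ Zara: 09:15–11:30, 16:45–18:15.
Uma ∩ Nikolai ∩ Elena ∩ Ines ∩ Zara ∩ Kira: 09:15–11:30, 16:45–17:00, 17:15–18:15.
Total common minutes: 135 + 15 + 60 = 210.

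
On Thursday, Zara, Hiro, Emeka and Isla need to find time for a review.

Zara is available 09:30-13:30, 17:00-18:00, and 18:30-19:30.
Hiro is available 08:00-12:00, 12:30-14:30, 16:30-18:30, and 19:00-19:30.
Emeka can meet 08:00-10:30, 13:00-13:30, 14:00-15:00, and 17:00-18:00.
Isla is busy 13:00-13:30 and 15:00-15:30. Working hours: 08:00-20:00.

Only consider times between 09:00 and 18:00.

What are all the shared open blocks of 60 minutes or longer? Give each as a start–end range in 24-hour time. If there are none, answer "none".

09:30–10:30, 17:00–18:00

Isla free within 08:00–20:00: 08:00–13:00, 13:30–15:00, 15:30–20:00.
Zara ∩ Hiro: 09:30–12:00, 12:30–13:30, 17:00–18:00, 19:00–19:30.
Zara ∩ Hiro ∩ Emeka: 09:30–10:30, 13:00–13:30, 17:00–18:00.
Zara ∩ Hiro ∩ Emeka ∩ Isla: 09:30–10:30, 17:00–18:00.
Restricted to 09:00–18:00: 09:30–10:30, 17:00–18:00.
Windows ≥ 60 min: 09:30–10:30, 17:00–18:00.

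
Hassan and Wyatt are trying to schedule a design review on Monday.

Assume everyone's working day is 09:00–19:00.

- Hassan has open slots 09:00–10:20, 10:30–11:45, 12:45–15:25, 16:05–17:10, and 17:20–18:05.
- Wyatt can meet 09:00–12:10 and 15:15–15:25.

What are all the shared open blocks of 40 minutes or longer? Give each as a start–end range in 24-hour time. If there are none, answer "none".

Hassan ∩ Wyatt: 09:00–10:20, 10:30–11:45, 15:15–15:25.
Windows ≥ 40 min: 09:00–10:20, 10:30–11:45.

09:00–10:20, 10:30–11:45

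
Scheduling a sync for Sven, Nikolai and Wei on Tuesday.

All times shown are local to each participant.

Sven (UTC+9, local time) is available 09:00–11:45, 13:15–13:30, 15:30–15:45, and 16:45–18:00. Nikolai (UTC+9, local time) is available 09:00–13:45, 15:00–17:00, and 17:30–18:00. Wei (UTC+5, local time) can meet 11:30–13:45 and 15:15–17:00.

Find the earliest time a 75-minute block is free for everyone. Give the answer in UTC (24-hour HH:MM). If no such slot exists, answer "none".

none

Sven → UTC: 00:00–02:45, 04:15–04:30, 06:30–06:45, 07:45–09:00.
Nikolai → UTC: 00:00–04:45, 06:00–08:00, 08:30–09:00.
Wei → UTC: 06:30–08:45, 10:15–12:00.
Sven ∩ Nikolai: 00:00–02:45, 04:15–04:30, 06:30–06:45, 07:45–08:00, 08:30–09:00.
Sven ∩ Nikolai ∩ Wei: 06:30–06:45, 07:45–08:00, 08:30–08:45.
Windows ≥ 75 min: (none).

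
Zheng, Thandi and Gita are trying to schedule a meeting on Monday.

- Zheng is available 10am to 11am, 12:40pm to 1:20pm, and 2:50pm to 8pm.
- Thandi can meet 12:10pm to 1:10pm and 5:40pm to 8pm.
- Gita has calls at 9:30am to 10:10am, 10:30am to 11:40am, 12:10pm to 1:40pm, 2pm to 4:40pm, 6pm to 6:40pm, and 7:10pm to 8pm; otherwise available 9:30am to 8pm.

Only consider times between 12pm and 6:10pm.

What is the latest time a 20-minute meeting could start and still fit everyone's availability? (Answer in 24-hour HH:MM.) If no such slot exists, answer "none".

17:40

Gita free within 09:30–20:00: 10:10–10:30, 11:40–12:10, 13:40–14:00, 16:40–18:00, 18:40–19:10.
Zheng ∩ Thandi: 12:40–13:10, 17:40–20:00.
Zheng ∩ Thandi ∩ Gita: 17:40–18:00, 18:40–19:10.
Restricted to 12:00–18:10: 17:40–18:00.
Windows ≥ 20 min: 17:40–18:00.
Latest start in the last window 17:40–18:00 is 18:00 − 20 min = 17:40.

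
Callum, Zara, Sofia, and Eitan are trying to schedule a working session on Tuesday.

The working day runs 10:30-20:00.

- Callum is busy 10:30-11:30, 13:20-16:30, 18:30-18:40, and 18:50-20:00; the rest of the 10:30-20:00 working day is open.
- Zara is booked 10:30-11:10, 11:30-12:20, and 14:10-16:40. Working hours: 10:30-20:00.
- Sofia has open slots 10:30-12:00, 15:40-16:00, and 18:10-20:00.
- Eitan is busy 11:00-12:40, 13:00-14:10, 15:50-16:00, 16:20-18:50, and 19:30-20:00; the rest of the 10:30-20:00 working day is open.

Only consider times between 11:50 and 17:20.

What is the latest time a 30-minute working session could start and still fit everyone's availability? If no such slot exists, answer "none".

Callum free within 10:30–20:00: 11:30–13:20, 16:30–18:30, 18:40–18:50.
Zara free within 10:30–20:00: 11:10–11:30, 12:20–14:10, 16:40–20:00.
Eitan free within 10:30–20:00: 10:30–11:00, 12:40–13:00, 14:10–15:50, 16:00–16:20, 18:50–19:30.
Callum ∩ Zara: 12:20–13:20, 16:40–18:30, 18:40–18:50.
Callum ∩ Zara ∩ Sofia: 18:10–18:30, 18:40–18:50.
Callum ∩ Zara ∩ Sofia ∩ Eitan: (none).
Restricted to 11:50–17:20: (none).
Windows ≥ 30 min: (none).

none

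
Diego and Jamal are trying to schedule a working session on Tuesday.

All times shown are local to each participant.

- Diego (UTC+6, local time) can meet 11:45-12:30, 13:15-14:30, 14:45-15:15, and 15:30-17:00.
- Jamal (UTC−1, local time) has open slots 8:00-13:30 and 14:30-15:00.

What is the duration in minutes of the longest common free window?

Diego → UTC: 05:45–06:30, 07:15–08:30, 08:45–09:15, 09:30–11:00.
Jamal → UTC: 09:00–14:30, 15:30–16:00.
Diego ∩ Jamal: 09:00–09:15, 09:30–11:00.
Common window lengths: 15, 90 min; longest is 90.

90 minutes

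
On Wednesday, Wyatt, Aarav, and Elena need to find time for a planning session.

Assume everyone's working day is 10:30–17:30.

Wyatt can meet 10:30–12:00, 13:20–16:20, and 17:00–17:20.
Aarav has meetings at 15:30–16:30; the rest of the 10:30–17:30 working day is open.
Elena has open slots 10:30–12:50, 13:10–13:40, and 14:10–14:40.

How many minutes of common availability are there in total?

Aarav free within 10:30–17:30: 10:30–15:30, 16:30–17:30.
Wyatt ∩ Aarav: 10:30–12:00, 13:20–15:30, 17:00–17:20.
Wyatt ∩ Aarav ∩ Elena: 10:30–12:00, 13:20–13:40, 14:10–14:40.
Total common minutes: 90 + 20 + 30 = 140.

140 minutes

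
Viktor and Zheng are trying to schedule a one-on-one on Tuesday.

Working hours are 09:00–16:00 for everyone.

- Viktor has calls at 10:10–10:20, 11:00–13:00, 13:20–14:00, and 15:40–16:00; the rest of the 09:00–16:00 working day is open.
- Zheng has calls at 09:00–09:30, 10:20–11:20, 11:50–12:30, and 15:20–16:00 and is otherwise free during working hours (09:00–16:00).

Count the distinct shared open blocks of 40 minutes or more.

2

Viktor free within 09:00–16:00: 09:00–10:10, 10:20–11:00, 13:00–13:20, 14:00–15:40.
Zheng free within 09:00–16:00: 09:30–10:20, 11:20–11:50, 12:30–15:20.
Viktor ∩ Zheng: 09:30–10:10, 13:00–13:20, 14:00–15:20.
Windows ≥ 40 min: 09:30–10:10, 14:00–15:20.
That's 2 windows.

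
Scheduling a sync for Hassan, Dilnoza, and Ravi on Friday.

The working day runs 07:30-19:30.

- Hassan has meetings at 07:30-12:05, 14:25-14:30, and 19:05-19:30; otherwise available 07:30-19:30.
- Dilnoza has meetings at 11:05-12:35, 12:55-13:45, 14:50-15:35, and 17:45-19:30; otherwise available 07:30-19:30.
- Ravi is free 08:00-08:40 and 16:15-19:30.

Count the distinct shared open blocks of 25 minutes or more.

Hassan free within 07:30–19:30: 12:05–14:25, 14:30–19:05.
Dilnoza free within 07:30–19:30: 07:30–11:05, 12:35–12:55, 13:45–14:50, 15:35–17:45.
Hassan ∩ Dilnoza: 12:35–12:55, 13:45–14:25, 14:30–14:50, 15:35–17:45.
Hassan ∩ Dilnoza ∩ Ravi: 16:15–17:45.
Windows ≥ 25 min: 16:15–17:45.
That's 1 window.

1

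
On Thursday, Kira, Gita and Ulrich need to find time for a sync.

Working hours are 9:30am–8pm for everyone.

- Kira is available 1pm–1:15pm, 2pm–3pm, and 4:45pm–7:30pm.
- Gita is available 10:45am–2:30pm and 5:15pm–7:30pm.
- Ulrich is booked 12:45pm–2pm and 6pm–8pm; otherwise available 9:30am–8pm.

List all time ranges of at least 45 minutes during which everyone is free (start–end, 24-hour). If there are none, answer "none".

17:15–18:00

Ulrich free within 09:30–20:00: 09:30–12:45, 14:00–18:00.
Kira ∩ Gita: 13:00–13:15, 14:00–14:30, 17:15–19:30.
Kira ∩ Gita ∩ Ulrich: 14:00–14:30, 17:15–18:00.
Windows ≥ 45 min: 17:15–18:00.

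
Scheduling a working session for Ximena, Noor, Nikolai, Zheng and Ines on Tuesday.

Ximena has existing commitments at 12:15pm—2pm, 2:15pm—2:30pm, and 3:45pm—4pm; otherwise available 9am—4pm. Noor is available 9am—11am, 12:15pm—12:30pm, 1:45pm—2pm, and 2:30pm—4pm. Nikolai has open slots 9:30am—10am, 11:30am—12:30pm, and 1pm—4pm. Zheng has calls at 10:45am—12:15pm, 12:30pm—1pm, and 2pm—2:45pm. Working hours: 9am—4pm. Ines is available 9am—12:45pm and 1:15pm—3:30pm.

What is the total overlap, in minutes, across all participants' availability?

75 minutes

Ximena free within 09:00–16:00: 09:00–12:15, 14:00–14:15, 14:30–15:45.
Zheng free within 09:00–16:00: 09:00–10:45, 12:15–12:30, 13:00–14:00, 14:45–16:00.
Ximena ∩ Noor: 09:00–11:00, 14:30–15:45.
Ximena ∩ Noor ∩ Nikolai: 09:30–10:00, 14:30–15:45.
Ximena ∩ Noor ∩ Nikolai ∩ Zheng: 09:30–10:00, 14:45–15:45.
Ximena ∩ Noor ∩ Nikolai ∩ Zheng ∩ Ines: 09:30–10:00, 14:45–15:30.
Total common minutes: 30 + 45 = 75.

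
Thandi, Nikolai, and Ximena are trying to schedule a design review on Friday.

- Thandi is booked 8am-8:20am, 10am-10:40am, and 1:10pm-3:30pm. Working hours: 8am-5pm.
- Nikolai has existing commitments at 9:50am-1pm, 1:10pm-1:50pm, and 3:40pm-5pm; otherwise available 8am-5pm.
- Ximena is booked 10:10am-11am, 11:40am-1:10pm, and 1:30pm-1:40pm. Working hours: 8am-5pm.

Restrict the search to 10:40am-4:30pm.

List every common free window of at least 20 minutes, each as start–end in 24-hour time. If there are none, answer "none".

none

Thandi free within 08:00–17:00: 08:20–10:00, 10:40–13:10, 15:30–17:00.
Nikolai free within 08:00–17:00: 08:00–09:50, 13:00–13:10, 13:50–15:40.
Ximena free within 08:00–17:00: 08:00–10:10, 11:00–11:40, 13:10–13:30, 13:40–17:00.
Thandi ∩ Nikolai: 08:20–09:50, 13:00–13:10, 15:30–15:40.
Thandi ∩ Nikolai ∩ Ximena: 08:20–09:50, 15:30–15:40.
Restricted to 10:40–16:30: 15:30–15:40.
Windows ≥ 20 min: (none).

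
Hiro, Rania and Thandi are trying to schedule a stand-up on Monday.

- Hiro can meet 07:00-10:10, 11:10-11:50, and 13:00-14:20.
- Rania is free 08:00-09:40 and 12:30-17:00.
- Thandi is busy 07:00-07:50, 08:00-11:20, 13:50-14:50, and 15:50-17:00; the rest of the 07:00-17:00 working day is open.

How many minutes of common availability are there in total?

Thandi free within 07:00–17:00: 07:50–08:00, 11:20–13:50, 14:50–15:50.
Hiro ∩ Rania: 08:00–09:40, 13:00–14:20.
Hiro ∩ Rania ∩ Thandi: 13:00–13:50.
Total common minutes: 50.

50 minutes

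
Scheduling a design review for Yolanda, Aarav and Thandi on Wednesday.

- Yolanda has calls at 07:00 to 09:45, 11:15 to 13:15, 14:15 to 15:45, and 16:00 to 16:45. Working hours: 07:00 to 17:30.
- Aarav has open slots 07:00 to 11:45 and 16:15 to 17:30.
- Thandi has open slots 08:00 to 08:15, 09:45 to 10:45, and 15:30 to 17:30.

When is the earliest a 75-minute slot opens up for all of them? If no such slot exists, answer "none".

none

Yolanda free within 07:00–17:30: 09:45–11:15, 13:15–14:15, 15:45–16:00, 16:45–17:30.
Yolanda ∩ Aarav: 09:45–11:15, 16:45–17:30.
Yolanda ∩ Aarav ∩ Thandi: 09:45–10:45, 16:45–17:30.
Windows ≥ 75 min: (none).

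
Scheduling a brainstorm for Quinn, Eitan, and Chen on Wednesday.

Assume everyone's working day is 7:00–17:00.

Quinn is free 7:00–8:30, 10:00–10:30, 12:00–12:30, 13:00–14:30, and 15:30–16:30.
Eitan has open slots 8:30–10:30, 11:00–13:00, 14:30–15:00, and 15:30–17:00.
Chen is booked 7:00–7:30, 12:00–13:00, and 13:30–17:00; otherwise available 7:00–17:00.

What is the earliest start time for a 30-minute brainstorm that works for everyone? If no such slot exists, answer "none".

10:00

Chen free within 07:00–17:00: 07:30–12:00, 13:00–13:30.
Quinn ∩ Eitan: 10:00–10:30, 12:00–12:30, 15:30–16:30.
Quinn ∩ Eitan ∩ Chen: 10:00–10:30.
Windows ≥ 30 min: 10:00–10:30.
Earliest such window starts at 10:00.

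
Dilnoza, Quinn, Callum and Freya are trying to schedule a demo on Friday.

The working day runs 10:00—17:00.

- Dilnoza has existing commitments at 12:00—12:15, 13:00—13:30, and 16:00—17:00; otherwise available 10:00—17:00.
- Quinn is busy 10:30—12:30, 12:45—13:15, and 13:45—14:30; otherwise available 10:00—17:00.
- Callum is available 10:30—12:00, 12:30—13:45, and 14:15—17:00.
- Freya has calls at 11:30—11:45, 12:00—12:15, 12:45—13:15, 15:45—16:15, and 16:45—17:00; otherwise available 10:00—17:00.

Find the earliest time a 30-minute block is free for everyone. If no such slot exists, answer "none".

14:30

Dilnoza free within 10:00–17:00: 10:00–12:00, 12:15–13:00, 13:30–16:00.
Quinn free within 10:00–17:00: 10:00–10:30, 12:30–12:45, 13:15–13:45, 14:30–17:00.
Freya free within 10:00–17:00: 10:00–11:30, 11:45–12:00, 12:15–12:45, 13:15–15:45, 16:15–16:45.
Dilnoza ∩ Quinn: 10:00–10:30, 12:30–12:45, 13:30–13:45, 14:30–16:00.
Dilnoza ∩ Quinn ∩ Callum: 12:30–12:45, 13:30–13:45, 14:30–16:00.
Dilnoza ∩ Quinn ∩ Callum ∩ Freya: 12:30–12:45, 13:30–13:45, 14:30–15:45.
Windows ≥ 30 min: 14:30–15:45.
Earliest such window starts at 14:30.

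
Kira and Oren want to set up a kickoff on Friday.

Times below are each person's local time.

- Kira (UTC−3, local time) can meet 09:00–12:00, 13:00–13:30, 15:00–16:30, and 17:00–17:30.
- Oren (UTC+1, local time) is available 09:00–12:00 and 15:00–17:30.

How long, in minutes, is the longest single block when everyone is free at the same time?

Kira → UTC: 12:00–15:00, 16:00–16:30, 18:00–19:30, 20:00–20:30.
Oren → UTC: 08:00–11:00, 14:00–16:30.
Kira ∩ Oren: 14:00–15:00, 16:00–16:30.
Common window lengths: 60, 30 min; longest is 60.

60 minutes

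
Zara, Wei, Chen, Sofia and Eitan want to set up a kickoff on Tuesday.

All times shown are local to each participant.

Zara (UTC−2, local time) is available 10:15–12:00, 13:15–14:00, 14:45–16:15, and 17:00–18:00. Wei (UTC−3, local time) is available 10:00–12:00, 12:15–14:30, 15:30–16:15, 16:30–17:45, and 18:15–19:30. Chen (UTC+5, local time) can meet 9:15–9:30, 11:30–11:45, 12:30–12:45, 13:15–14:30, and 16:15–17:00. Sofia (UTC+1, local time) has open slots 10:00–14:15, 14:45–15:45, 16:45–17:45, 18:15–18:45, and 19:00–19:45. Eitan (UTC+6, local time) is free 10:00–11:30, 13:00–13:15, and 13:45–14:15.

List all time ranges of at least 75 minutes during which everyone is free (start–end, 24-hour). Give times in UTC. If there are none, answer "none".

none

Zara → UTC: 12:15–14:00, 15:15–16:00, 16:45–18:15, 19:00–20:00.
Wei → UTC: 13:00–15:00, 15:15–17:30, 18:30–19:15, 19:30–20:45, 21:15–22:30.
Chen → UTC: 04:15–04:30, 06:30–06:45, 07:30–07:45, 08:15–09:30, 11:15–12:00.
Sofia → UTC: 09:00–13:15, 13:45–14:45, 15:45–16:45, 17:15–17:45, 18:00–18:45.
Eitan → UTC: 04:00–05:30, 07:00–07:15, 07:45–08:15.
Zara ∩ Wei: 13:00–14:00, 15:15–16:00, 16:45–17:30, 19:00–19:15, 19:30–20:00.
Zara ∩ Wei ∩ Chen: (none).
Zara ∩ Wei ∩ Chen ∩ Sofia: (none).
Zara ∩ Wei ∩ Chen ∩ Sofia ∩ Eitan: (none).
Windows ≥ 75 min: (none).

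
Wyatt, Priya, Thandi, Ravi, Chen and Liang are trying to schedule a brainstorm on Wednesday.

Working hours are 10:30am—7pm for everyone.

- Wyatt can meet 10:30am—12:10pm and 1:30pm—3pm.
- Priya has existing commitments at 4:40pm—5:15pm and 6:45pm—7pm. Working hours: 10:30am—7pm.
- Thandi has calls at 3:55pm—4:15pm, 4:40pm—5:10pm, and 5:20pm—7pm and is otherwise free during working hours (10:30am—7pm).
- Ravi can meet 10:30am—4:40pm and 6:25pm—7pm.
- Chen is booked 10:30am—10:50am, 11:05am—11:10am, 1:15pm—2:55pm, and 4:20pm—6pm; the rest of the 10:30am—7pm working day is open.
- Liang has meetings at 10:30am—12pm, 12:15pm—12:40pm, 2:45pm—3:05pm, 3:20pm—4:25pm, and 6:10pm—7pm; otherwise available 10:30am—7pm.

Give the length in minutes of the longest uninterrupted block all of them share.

10 minutes

Priya free within 10:30–19:00: 10:30–16:40, 17:15–18:45.
Thandi free within 10:30–19:00: 10:30–15:55, 16:15–16:40, 17:10–17:20.
Chen free within 10:30–19:00: 10:50–11:05, 11:10–13:15, 14:55–16:20, 18:00–19:00.
Liang free within 10:30–19:00: 12:00–12:15, 12:40–14:45, 15:05–15:20, 16:25–18:10.
Wyatt ∩ Priya: 10:30–12:10, 13:30–15:00.
Wyatt ∩ Priya ∩ Thandi: 10:30–12:10, 13:30–15:00.
Wyatt ∩ Priya ∩ Thandi ∩ Ravi: 10:30–12:10, 13:30–15:00.
Wyatt ∩ Priya ∩ Thandi ∩ Ravi ∩ Chen: 10:50–11:05, 11:10–12:10, 14:55–15:00.
Wyatt ∩ Priya ∩ Thandi ∩ Ravi ∩ Chen ∩ Liang: 12:00–12:10.
Single common window of 10 minutes.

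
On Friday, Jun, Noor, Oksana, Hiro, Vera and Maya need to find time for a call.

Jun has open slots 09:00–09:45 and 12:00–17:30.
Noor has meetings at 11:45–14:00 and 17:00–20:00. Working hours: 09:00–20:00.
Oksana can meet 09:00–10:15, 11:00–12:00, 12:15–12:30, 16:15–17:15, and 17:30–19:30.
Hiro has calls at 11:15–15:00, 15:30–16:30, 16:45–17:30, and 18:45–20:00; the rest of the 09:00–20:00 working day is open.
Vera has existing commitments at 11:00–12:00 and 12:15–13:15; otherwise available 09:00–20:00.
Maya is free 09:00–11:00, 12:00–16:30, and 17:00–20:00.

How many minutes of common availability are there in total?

Noor free within 09:00–20:00: 09:00–11:45, 14:00–17:00.
Hiro free within 09:00–20:00: 09:00–11:15, 15:00–15:30, 16:30–16:45, 17:30–18:45.
Vera free within 09:00–20:00: 09:00–11:00, 12:00–12:15, 13:15–20:00.
Jun ∩ Noor: 09:00–09:45, 14:00–17:00.
Jun ∩ Noor ∩ Oksana: 09:00–09:45, 16:15–17:00.
Jun ∩ Noor ∩ Oksana ∩ Hiro: 09:00–09:45, 16:30–16:45.
Jun ∩ Noor ∩ Oksana ∩ Hiro ∩ Vera: 09:00–09:45, 16:30–16:45.
Jun ∩ Noor ∩ Oksana ∩ Hiro ∩ Vera ∩ Maya: 09:00–09:45.
Total common minutes: 45.

45 minutes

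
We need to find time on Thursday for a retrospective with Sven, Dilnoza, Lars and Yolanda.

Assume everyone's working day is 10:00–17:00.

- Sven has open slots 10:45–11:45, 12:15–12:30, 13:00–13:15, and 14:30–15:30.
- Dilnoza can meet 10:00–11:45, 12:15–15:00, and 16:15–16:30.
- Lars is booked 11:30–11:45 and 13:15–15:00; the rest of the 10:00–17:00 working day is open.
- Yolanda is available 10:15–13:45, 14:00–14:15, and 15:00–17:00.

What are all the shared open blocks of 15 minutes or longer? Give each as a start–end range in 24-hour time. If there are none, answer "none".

10:45–11:30, 12:15–12:30, 13:00–13:15

Lars free within 10:00–17:00: 10:00–11:30, 11:45–13:15, 15:00–17:00.
Sven ∩ Dilnoza: 10:45–11:45, 12:15–12:30, 13:00–13:15, 14:30–15:00.
Sven ∩ Dilnoza ∩ Lars: 10:45–11:30, 12:15–12:30, 13:00–13:15.
Sven ∩ Dilnoza ∩ Lars ∩ Yolanda: 10:45–11:30, 12:15–12:30, 13:00–13:15.
Windows ≥ 15 min: 10:45–11:30, 12:15–12:30, 13:00–13:15.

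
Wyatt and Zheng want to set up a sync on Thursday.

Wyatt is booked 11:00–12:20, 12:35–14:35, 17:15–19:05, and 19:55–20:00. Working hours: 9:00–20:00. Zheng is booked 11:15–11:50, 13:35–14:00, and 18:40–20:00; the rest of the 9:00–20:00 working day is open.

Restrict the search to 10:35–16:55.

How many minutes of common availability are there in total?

Wyatt free within 09:00–20:00: 09:00–11:00, 12:20–12:35, 14:35–17:15, 19:05–19:55.
Zheng free within 09:00–20:00: 09:00–11:15, 11:50–13:35, 14:00–18:40.
Wyatt ∩ Zheng: 09:00–11:00, 12:20–12:35, 14:35–17:15.
Restricted to 10:35–16:55: 10:35–11:00, 12:20–12:35, 14:35–16:55.
Total common minutes: 25 + 15 + 140 = 180.

180 minutes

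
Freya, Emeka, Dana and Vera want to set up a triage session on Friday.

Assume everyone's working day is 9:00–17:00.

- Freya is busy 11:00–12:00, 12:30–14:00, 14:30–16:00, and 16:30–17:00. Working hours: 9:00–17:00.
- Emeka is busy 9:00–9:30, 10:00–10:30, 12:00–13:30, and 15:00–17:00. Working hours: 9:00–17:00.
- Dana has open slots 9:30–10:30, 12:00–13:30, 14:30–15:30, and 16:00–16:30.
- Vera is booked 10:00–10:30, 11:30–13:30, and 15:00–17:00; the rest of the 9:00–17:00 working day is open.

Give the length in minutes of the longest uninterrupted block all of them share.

30 minutes

Freya free within 09:00–17:00: 09:00–11:00, 12:00–12:30, 14:00–14:30, 16:00–16:30.
Emeka free within 09:00–17:00: 09:30–10:00, 10:30–12:00, 13:30–15:00.
Vera free within 09:00–17:00: 09:00–10:00, 10:30–11:30, 13:30–15:00.
Freya ∩ Emeka: 09:30–10:00, 10:30–11:00, 14:00–14:30.
Freya ∩ Emeka ∩ Dana: 09:30–10:00.
Freya ∩ Emeka ∩ Dana ∩ Vera: 09:30–10:00.
Single common window of 30 minutes.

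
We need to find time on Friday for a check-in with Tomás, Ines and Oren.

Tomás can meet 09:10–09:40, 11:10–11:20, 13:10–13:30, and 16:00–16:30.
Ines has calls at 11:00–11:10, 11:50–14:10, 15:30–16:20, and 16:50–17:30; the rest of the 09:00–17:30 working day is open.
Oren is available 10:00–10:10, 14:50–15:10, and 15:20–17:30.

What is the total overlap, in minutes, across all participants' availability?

10 minutes

Ines free within 09:00–17:30: 09:00–11:00, 11:10–11:50, 14:10–15:30, 16:20–16:50.
Tomás ∩ Ines: 09:10–09:40, 11:10–11:20, 16:20–16:30.
Tomás ∩ Ines ∩ Oren: 16:20–16:30.
Total common minutes: 10.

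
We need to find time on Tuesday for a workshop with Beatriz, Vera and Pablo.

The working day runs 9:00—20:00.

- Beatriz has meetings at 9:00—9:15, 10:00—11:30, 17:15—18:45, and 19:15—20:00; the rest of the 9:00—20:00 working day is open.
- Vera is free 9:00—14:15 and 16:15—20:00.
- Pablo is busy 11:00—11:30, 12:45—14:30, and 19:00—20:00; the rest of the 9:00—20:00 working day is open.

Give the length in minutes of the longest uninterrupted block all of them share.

Beatriz free within 09:00–20:00: 09:15–10:00, 11:30–17:15, 18:45–19:15.
Pablo free within 09:00–20:00: 09:00–11:00, 11:30–12:45, 14:30–19:00.
Beatriz ∩ Vera: 09:15–10:00, 11:30–14:15, 16:15–17:15, 18:45–19:15.
Beatriz ∩ Vera ∩ Pablo: 09:15–10:00, 11:30–12:45, 16:15–17:15, 18:45–19:00.
Common window lengths: 45, 75, 60, 15 min; longest is 75.

75 minutes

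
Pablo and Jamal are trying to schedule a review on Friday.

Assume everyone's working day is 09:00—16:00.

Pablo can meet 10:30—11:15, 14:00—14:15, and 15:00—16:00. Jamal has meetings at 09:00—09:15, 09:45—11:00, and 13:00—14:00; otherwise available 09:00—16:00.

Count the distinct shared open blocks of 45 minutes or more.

Jamal free within 09:00–16:00: 09:15–09:45, 11:00–13:00, 14:00–16:00.
Pablo ∩ Jamal: 11:00–11:15, 14:00–14:15, 15:00–16:00.
Windows ≥ 45 min: 15:00–16:00.
That's 1 window.

1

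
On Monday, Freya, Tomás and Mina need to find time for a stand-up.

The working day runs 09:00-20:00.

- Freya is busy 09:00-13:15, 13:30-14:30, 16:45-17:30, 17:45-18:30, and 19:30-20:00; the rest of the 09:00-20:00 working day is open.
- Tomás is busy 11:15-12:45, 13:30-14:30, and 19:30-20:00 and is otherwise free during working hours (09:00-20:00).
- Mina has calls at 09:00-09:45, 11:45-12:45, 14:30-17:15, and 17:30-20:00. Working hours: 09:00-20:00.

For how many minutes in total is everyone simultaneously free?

Freya free within 09:00–20:00: 13:15–13:30, 14:30–16:45, 17:30–17:45, 18:30–19:30.
Tomás free within 09:00–20:00: 09:00–11:15, 12:45–13:30, 14:30–19:30.
Mina free within 09:00–20:00: 09:45–11:45, 12:45–14:30, 17:15–17:30.
Freya ∩ Tomás: 13:15–13:30, 14:30–16:45, 17:30–17:45, 18:30–19:30.
Freya ∩ Tomás ∩ Mina: 13:15–13:30.
Total common minutes: 15.

15 minutes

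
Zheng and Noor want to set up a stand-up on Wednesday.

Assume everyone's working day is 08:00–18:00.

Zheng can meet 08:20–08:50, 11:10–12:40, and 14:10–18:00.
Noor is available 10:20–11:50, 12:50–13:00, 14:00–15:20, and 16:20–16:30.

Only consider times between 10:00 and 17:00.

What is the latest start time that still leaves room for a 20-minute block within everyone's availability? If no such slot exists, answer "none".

15:00

Zheng ∩ Noor: 11:10–11:50, 14:10–15:20, 16:20–16:30.
Restricted to 10:00–17:00: 11:10–11:50, 14:10–15:20, 16:20–16:30.
Windows ≥ 20 min: 11:10–11:50, 14:10–15:20.
Latest start in the last window 14:10–15:20 is 15:20 − 20 min = 15:00.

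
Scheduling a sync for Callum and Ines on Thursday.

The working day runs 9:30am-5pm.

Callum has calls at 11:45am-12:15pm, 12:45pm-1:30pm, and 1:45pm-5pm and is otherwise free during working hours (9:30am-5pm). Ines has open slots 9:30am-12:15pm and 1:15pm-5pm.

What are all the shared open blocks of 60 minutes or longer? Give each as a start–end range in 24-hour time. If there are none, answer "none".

09:30–11:45

Callum free within 09:30–17:00: 09:30–11:45, 12:15–12:45, 13:30–13:45.
Callum ∩ Ines: 09:30–11:45, 13:30–13:45.
Windows ≥ 60 min: 09:30–11:45.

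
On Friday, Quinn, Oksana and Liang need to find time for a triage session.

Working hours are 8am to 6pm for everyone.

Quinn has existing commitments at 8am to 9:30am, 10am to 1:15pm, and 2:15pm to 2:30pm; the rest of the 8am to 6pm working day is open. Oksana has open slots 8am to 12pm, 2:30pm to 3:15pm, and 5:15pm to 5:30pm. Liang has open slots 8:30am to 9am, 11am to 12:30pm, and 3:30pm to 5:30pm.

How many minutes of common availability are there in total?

Quinn free within 08:00–18:00: 09:30–10:00, 13:15–14:15, 14:30–18:00.
Quinn ∩ Oksana: 09:30–10:00, 14:30–15:15, 17:15–17:30.
Quinn ∩ Oksana ∩ Liang: 17:15–17:30.
Total common minutes: 15.

15 minutes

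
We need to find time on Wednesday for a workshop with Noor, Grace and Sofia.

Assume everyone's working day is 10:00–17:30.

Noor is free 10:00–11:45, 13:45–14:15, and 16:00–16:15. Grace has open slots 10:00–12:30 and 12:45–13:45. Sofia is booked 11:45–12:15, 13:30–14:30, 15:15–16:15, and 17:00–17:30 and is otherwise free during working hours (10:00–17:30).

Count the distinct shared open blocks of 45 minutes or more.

1

Sofia free within 10:00–17:30: 10:00–11:45, 12:15–13:30, 14:30–15:15, 16:15–17:00.
Noor ∩ Grace: 10:00–11:45.
Noor ∩ Grace ∩ Sofia: 10:00–11:45.
Windows ≥ 45 min: 10:00–11:45.
That's 1 window.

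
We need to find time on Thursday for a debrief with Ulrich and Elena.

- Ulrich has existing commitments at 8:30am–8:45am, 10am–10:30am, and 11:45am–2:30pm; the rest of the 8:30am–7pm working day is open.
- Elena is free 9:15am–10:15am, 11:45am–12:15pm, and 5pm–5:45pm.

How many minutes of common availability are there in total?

90 minutes

Ulrich free within 08:30–19:00: 08:45–10:00, 10:30–11:45, 14:30–19:00.
Ulrich ∩ Elena: 09:15–10:00, 17:00–17:45.
Total common minutes: 45 + 45 = 90.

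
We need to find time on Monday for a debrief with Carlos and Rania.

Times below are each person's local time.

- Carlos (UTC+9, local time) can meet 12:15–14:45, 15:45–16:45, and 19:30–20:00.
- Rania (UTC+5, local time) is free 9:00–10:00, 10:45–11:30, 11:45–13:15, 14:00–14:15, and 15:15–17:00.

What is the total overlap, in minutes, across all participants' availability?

Carlos → UTC: 03:15–05:45, 06:45–07:45, 10:30–11:00.
Rania → UTC: 04:00–05:00, 05:45–06:30, 06:45–08:15, 09:00–09:15, 10:15–12:00.
Carlos ∩ Rania: 04:00–05:00, 06:45–07:45, 10:30–11:00.
Total common minutes: 60 + 60 + 30 = 150.

150 minutes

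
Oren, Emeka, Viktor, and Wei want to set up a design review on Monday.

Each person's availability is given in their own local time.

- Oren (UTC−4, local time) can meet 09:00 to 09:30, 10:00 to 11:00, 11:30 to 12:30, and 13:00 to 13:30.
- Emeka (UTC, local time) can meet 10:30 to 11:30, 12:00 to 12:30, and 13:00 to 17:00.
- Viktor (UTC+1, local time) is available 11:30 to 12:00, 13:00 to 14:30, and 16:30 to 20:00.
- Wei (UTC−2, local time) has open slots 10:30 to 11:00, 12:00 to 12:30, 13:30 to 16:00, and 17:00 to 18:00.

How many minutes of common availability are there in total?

Oren → UTC: 13:00–13:30, 14:00–15:00, 15:30–16:30, 17:00–17:30.
Emeka → UTC: 10:30–11:30, 12:00–12:30, 13:00–17:00.
Viktor → UTC: 10:30–11:00, 12:00–13:30, 15:30–19:00.
Wei → UTC: 12:30–13:00, 14:00–14:30, 15:30–18:00, 19:00–20:00.
Oren ∩ Emeka: 13:00–13:30, 14:00–15:00, 15:30–16:30.
Oren ∩ Emeka ∩ Viktor: 13:00–13:30, 15:30–16:30.
Oren ∩ Emeka ∩ Viktor ∩ Wei: 15:30–16:30.
Total common minutes: 60.

60 minutes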